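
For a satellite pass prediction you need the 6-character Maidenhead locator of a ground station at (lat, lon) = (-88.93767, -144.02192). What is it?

BA71xb

Offset from 180°W / 90°S: lon 35.9781°, lat 1.0623°.
Field: 35.9781/20 → 1 → B, 1.0623/10 → 0 → A; chars BA.
Square: 15.9781/2 → 7, 1.0623/1 → 1; chars 71.
Subsquare: 1.9781/0.0833333 → 23 → x, 0.0623/0.0416667 → 1 → b; chars xb.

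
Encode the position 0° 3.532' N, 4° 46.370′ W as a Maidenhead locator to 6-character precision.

Add 180° to longitude and 90° to latitude: 175.2272, 90.0589.
Field: lon ⌊175.2272/20⌋ = 8 → I; lat ⌊90.0589/10⌋ = 9 → J.
Square: lon ⌊15.2272/2⌋ = 7; lat ⌊0.0589/1⌋ = 0.
Subsquare: lon ⌊1.2272/0.0833333⌋ = 14 → o; lat ⌊0.0589/0.0416667⌋ = 1 → b.

IJ70ob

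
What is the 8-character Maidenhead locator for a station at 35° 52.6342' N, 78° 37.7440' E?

MM95hv50

Offset from 180°W / 90°S: lon 258.62907°, lat 125.87724°.
Field: 258.62907/20 → 12 → M, 125.87724/10 → 12 → M; chars MM.
Square: 18.62907/2 → 9, 5.87724/1 → 5; chars 95.
Subsquare: 0.62907/0.0833333 → 7 → h, 0.87724/0.0416667 → 21 → v; chars hv.
Extended square: 0.04573/0.00833333 → 5, 0.00224/0.00416667 → 0; chars 50.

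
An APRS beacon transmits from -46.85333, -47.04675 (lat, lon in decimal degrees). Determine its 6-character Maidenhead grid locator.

Offset from 180°W / 90°S: lon 132.9532°, lat 43.1467°.
Field: 132.9532/20 → 6 → G, 43.1467/10 → 4 → E; chars GE.
Square: 12.9532/2 → 6, 3.1467/1 → 3; chars 63.
Subsquare: 0.9532/0.0833333 → 11 → l, 0.1467/0.0416667 → 3 → d; chars ld.

GE63ld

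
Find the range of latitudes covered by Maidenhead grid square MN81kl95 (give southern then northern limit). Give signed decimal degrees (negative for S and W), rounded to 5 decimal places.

Field M=12, N=13: +12·20° lon, +13·10° lat → SW at lon 60°, lat 40°.
Square 8, 1: +8·2° lon, +1·1° lat → SW at lon 76°, lat 41°.
Subsquare k=10, l=11: +10·0.0833333° lon, +11·0.0416667° lat → SW at lon 76.8333°, lat 41.4583°.
Extended square 9, 5: +9·0.00833333° lon, +5·0.00416667° lat → SW at lon 76.9083°, lat 41.4792°.
Cell spans 0.00833333° lon × 0.00416667° lat.
south 41.47917, north 41.48333.

41.47917, 41.48333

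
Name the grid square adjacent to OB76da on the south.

OB75dx

Latitude subsquare a = 0; −1 → -1, wraps to 23 = x, carry into square.
Latitude square 6; −1 → 5.
The longitude characters are unchanged.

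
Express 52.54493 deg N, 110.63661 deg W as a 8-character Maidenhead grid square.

DO42qn30

Shift to the Maidenhead origin (180°W, 90°S): lon 69.36339, lat 142.54493.
Field (20°×10°, letters A–R): lon ⌊69.36339/20⌋ = 3 → D; lat ⌊142.54493/10⌋ = 14 → O.
Square (2°×1°, digits 0–9): lon ⌊9.36339/2⌋ = 4; lat ⌊2.54493/1⌋ = 2.
Subsquare (5′×2.5′, letters a–x): lon ⌊1.36339/0.0833333⌋ = 16 → q; lat ⌊0.54493/0.0416667⌋ = 13 → n.
Extended square (30″×15″, digits 0–9): lon ⌊0.03006/0.00833333⌋ = 3; lat ⌊0.00326/0.00416667⌋ = 0.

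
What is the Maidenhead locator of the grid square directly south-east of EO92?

FO01

Longitude square 9; +1 → 10, wraps to 0, carry into field.
Longitude field E = 4; +1 → 5 = F.
Latitude square 2; −1 → 1.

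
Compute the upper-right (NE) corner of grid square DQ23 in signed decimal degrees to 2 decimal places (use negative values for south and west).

Field D=3, Q=16: +3·20° lon, +16·10° lat → SW at lon -120°, lat 70°.
Square 2, 3: +2·2° lon, +3·1° lat → SW at lon -116°, lat 73°.
Cell spans 2° lon × 1° lat. NE corner is SW corner plus one full cell.
latitude 74.00, longitude -114.00.

74.00, -114.00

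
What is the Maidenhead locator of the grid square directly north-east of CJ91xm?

DJ01an

Longitude subsquare x = 23; +1 → 24, wraps to 0 = a, carry into square.
Longitude square 9; +1 → 10, wraps to 0, carry into field.
Longitude field C = 2; +1 → 3 = D.
Latitude subsquare m = 12; +1 → 13 = n.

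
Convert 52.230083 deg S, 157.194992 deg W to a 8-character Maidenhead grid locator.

Add 180° to longitude and 90° to latitude: 22.80501, 37.76992.
Field: 22.80501/20 → 1 → B, 37.76992/10 → 3 → D; chars BD.
Square: 2.80501/2 → 1, 7.76992/1 → 7; chars 17.
Subsquare: 0.80501/0.0833333 → 9 → j, 0.76992/0.0416667 → 18 → s; chars js.
Extended square: 0.05501/0.00833333 → 6, 0.01992/0.00416667 → 4; chars 64.

BD17js64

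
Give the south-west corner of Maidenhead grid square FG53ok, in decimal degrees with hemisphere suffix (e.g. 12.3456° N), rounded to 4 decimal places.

Field F=5, G=6: +5·20° lon, +6·10° lat → SW at lon -80°, lat -30°.
Square 5, 3: +5·2° lon, +3·1° lat → SW at lon -70°, lat -27°.
Subsquare o=14, k=10: +14·0.0833333° lon, +10·0.0416667° lat → SW at lon -68.8333°, lat -26.5833°.
latitude 26.5833° S, longitude 68.8333° W.

26.5833° S, 68.8333° W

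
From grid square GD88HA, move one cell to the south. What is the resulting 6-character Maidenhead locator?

GD87hx

Latitude subsquare a = 0; −1 → -1, wraps to 23 = x, carry into square.
Latitude square 8; −1 → 7.
The longitude characters are unchanged.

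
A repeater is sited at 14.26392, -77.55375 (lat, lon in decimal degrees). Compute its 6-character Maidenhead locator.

FK14fg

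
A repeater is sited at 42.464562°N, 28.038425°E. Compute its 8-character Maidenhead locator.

KN42al41

Add 180° to longitude and 90° to latitude: 208.03842, 132.46456.
Field (20°×10°, letters A–R): 208.03842/20 → 10 → K, 132.46456/10 → 13 → N; chars KN.
Square (2°×1°, digits 0–9): 8.03842/2 → 4, 2.46456/1 → 2; chars 42.
Subsquare (5′×2.5′, letters a–x): 0.03842/0.0833333 → 0 → a, 0.46456/0.0416667 → 11 → l; chars al.
Extended square (30″×15″, digits 0–9): 0.03842/0.00833333 → 4, 0.00623/0.00416667 → 1; chars 41.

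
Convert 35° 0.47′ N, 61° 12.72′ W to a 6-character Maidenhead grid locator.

Shift to the Maidenhead origin (180°W, 90°S): lon 118.7880, lat 125.0078.
Field: 118.7880/20 → 5 → F, 125.0078/10 → 12 → M; chars FM.
Square: 18.7880/2 → 9, 5.0078/1 → 5; chars 95.
Subsquare: 0.7880/0.0833333 → 9 → j, 0.0078/0.0416667 → 0 → a; chars ja.

FM95ja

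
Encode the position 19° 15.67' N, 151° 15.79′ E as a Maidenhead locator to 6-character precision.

Shift to the Maidenhead origin (180°W, 90°S): lon 331.2632, lat 109.2612.
Field: lon ⌊331.2632/20⌋ = 16 → Q; lat ⌊109.2612/10⌋ = 10 → K.
Square: lon ⌊11.2632/2⌋ = 5; lat ⌊9.2612/1⌋ = 9.
Subsquare: lon ⌊1.2632/0.0833333⌋ = 15 → p; lat ⌊0.2612/0.0416667⌋ = 6 → g.

QK59pg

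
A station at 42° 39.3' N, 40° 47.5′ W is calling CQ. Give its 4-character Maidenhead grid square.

GN92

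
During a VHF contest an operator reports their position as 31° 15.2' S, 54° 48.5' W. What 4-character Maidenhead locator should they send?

GF28

Shift to the Maidenhead origin (180°W, 90°S): lon 125.19, lat 58.75.
Field (20°×10°, letters A–R): lon ⌊125.19/20⌋ = 6 → G; lat ⌊58.75/10⌋ = 5 → F.
Square (2°×1°, digits 0–9): lon ⌊5.19/2⌋ = 2; lat ⌊8.75/1⌋ = 8.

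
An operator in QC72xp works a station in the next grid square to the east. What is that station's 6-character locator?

Longitude subsquare x = 23; +1 → 24, wraps to 0 = a, carry into square.
Longitude square 7; +1 → 8.
The latitude characters are unchanged.

QC82ap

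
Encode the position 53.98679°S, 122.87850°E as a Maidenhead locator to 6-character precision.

Offset from 180°W / 90°S: lon 302.8785°, lat 36.0132°.
Field: lon ⌊302.8785/20⌋ = 15 → P; lat ⌊36.0132/10⌋ = 3 → D.
Square: lon ⌊2.8785/2⌋ = 1; lat ⌊6.0132/1⌋ = 6.
Subsquare: lon ⌊0.8785/0.0833333⌋ = 10 → k; lat ⌊0.0132/0.0416667⌋ = 0 → a.

PD16ka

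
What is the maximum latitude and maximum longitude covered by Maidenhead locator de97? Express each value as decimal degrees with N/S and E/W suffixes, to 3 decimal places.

42.000° S, 100.000° W

Field D=3, E=4: +3·20° lon, +4·10° lat → SW at lon -120°, lat -50°.
Square 9, 7: +9·2° lon, +7·1° lat → SW at lon -102°, lat -43°.
Cell spans 2° lon × 1° lat. NE corner is SW corner plus one full cell.
latitude 42.000° S, longitude 100.000° W.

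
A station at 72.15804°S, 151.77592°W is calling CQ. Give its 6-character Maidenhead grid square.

BB47cu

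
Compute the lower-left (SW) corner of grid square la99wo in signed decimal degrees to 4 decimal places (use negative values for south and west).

-80.4167, 59.8333

Field L=11, A=0: +11·20° lon, +0·10° lat → SW at lon 40°, lat -90°.
Square 9, 9: +9·2° lon, +9·1° lat → SW at lon 58°, lat -81°.
Subsquare w=22, o=14: +22·0.0833333° lon, +14·0.0416667° lat → SW at lon 59.8333°, lat -80.4167°.
latitude -80.4167, longitude 59.8333.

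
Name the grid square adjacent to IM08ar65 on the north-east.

Longitude extended square 6; +1 → 7.
Latitude extended square 5; +1 → 6.

IM08ar76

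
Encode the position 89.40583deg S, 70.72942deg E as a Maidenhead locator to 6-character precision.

MA50io

Shift to the Maidenhead origin (180°W, 90°S): lon 250.7294, lat 0.5942.
Field: lon ⌊250.7294/20⌋ = 12 → M; lat ⌊0.5942/10⌋ = 0 → A.
Square: lon ⌊10.7294/2⌋ = 5; lat ⌊0.5942/1⌋ = 0.
Subsquare: lon ⌊0.7294/0.0833333⌋ = 8 → i; lat ⌊0.5942/0.0416667⌋ = 14 → o.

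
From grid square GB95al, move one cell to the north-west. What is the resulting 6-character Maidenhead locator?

Longitude subsquare a = 0; −1 → -1, wraps to 23 = x, carry into square.
Longitude square 9; −1 → 8.
Latitude subsquare l = 11; +1 → 12 = m.

GB85xm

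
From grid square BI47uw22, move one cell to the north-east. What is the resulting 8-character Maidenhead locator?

Longitude extended square 2; +1 → 3.
Latitude extended square 2; +1 → 3.

BI47uw33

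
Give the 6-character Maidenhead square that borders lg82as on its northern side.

LG82at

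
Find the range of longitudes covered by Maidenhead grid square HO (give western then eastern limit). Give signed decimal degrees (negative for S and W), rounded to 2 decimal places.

-40.00, -20.00

Field H=7, O=14: +7·20° lon, +14·10° lat → SW at lon -40°, lat 50°.
Cell spans 20° lon × 10° lat.
west -40.00, east -20.00.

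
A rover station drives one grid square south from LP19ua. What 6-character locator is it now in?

Latitude subsquare a = 0; −1 → -1, wraps to 23 = x, carry into square.
Latitude square 9; −1 → 8.
The longitude characters are unchanged.

LP18ux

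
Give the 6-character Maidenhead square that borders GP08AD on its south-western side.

Longitude subsquare a = 0; −1 → -1, wraps to 23 = x, carry into square.
Longitude square 0; −1 → -1, wraps to 9, carry into field.
Longitude field G = 6; −1 → 5 = F.
Latitude subsquare d = 3; −1 → 2 = c.

FP98xc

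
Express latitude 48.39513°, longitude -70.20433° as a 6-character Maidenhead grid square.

FN48vj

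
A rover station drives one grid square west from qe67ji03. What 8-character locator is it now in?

QE67ii93

Longitude extended square 0; −1 → -1, wraps to 9, carry into subsquare.
Longitude subsquare j = 9; −1 → 8 = i.
The latitude characters are unchanged.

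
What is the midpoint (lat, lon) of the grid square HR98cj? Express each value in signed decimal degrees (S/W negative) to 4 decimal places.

88.3958, -21.7917

Field H=7, R=17: +7·20° lon, +17·10° lat → SW at lon -40°, lat 80°.
Square 9, 8: +9·2° lon, +8·1° lat → SW at lon -22°, lat 88°.
Subsquare c=2, j=9: +2·0.0833333° lon, +9·0.0416667° lat → SW at lon -21.8333°, lat 88.375°.
Cell spans 0.0833333° lon × 0.0416667° lat. Centre is SW corner plus half of each.
latitude 88.3958, longitude -21.7917.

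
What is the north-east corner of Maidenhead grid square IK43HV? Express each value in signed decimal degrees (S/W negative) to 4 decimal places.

13.9167, -11.3333

Field I=8, K=10: +8·20° lon, +10·10° lat → SW at lon -20°, lat 10°.
Square 4, 3: +4·2° lon, +3·1° lat → SW at lon -12°, lat 13°.
Subsquare h=7, v=21: +7·0.0833333° lon, +21·0.0416667° lat → SW at lon -11.4167°, lat 13.875°.
Cell spans 0.0833333° lon × 0.0416667° lat. NE corner is SW corner plus one full cell.
latitude 13.9167, longitude -11.3333.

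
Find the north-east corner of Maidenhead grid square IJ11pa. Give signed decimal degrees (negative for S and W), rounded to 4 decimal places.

1.0417, -16.6667

Field I=8, J=9: +8·20° lon, +9·10° lat → SW at lon -20°, lat 0°.
Square 1, 1: +1·2° lon, +1·1° lat → SW at lon -18°, lat 1°.
Subsquare p=15, a=0: +15·0.0833333° lon, +0·0.0416667° lat → SW at lon -16.75°, lat 1°.
Cell spans 0.0833333° lon × 0.0416667° lat. NE corner is SW corner plus one full cell.
latitude 1.0417, longitude -16.6667.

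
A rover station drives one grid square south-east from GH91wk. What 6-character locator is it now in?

Longitude subsquare w = 22; +1 → 23 = x.
Latitude subsquare k = 10; −1 → 9 = j.

GH91xj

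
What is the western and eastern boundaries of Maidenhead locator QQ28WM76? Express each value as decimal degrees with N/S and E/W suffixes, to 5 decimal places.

145.89167° E, 145.90000° E

Field Q=16, Q=16: +16·20° lon, +16·10° lat → SW at lon 140°, lat 70°.
Square 2, 8: +2·2° lon, +8·1° lat → SW at lon 144°, lat 78°.
Subsquare w=22, m=12: +22·0.0833333° lon, +12·0.0416667° lat → SW at lon 145.833°, lat 78.5°.
Extended square 7, 6: +7·0.00833333° lon, +6·0.00416667° lat → SW at lon 145.892°, lat 78.525°.
Cell spans 0.00833333° lon × 0.00416667° lat.
west 145.89167° E, east 145.90000° E.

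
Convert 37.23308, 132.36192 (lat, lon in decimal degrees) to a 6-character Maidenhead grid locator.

PM67ef

Add 180° to longitude and 90° to latitude: 312.3619, 127.2331.
Field: 312.3619/20 → 15 → P, 127.2331/10 → 12 → M; chars PM.
Square: 12.3619/2 → 6, 7.2331/1 → 7; chars 67.
Subsquare: 0.3619/0.0833333 → 4 → e, 0.2331/0.0416667 → 5 → f; chars ef.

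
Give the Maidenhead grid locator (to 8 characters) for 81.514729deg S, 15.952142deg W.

Add 180° to longitude and 90° to latitude: 164.04786, 8.48527.
Field: 164.04786/20 → 8 → I, 8.48527/10 → 0 → A; chars IA.
Square: 4.04786/2 → 2, 8.48527/1 → 8; chars 28.
Subsquare: 0.04786/0.0833333 → 0 → a, 0.48527/0.0416667 → 11 → l; chars al.
Extended square: 0.04786/0.00833333 → 5, 0.02694/0.00416667 → 6; chars 56.

IA28al56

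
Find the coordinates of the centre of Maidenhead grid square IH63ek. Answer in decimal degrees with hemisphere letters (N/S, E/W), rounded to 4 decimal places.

Field I=8, H=7: +8·20° lon, +7·10° lat → SW at lon -20°, lat -20°.
Square 6, 3: +6·2° lon, +3·1° lat → SW at lon -8°, lat -17°.
Subsquare e=4, k=10: +4·0.0833333° lon, +10·0.0416667° lat → SW at lon -7.66667°, lat -16.5833°.
Cell spans 0.0833333° lon × 0.0416667° lat. Centre is SW corner plus half of each.
latitude 16.5625° S, longitude 7.6250° W.

16.5625° S, 7.6250° W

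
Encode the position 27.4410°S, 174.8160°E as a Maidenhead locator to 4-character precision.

RG72

Add 180° to longitude and 90° to latitude: 354.82, 62.56.
Field (20°×10°, letters A–R): 354.82/20 → 17 → R, 62.56/10 → 6 → G; chars RG.
Square (2°×1°, digits 0–9): 14.82/2 → 7, 2.56/1 → 2; chars 72.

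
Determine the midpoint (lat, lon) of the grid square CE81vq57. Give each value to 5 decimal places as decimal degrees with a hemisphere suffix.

48.30208° S, 122.20417° W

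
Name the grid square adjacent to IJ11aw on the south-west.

IJ01xv

Longitude subsquare a = 0; −1 → -1, wraps to 23 = x, carry into square.
Longitude square 1; −1 → 0.
Latitude subsquare w = 22; −1 → 21 = v.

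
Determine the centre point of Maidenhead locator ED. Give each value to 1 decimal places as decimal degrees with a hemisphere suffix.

Field E=4, D=3: +4·20° lon, +3·10° lat → SW at lon -100°, lat -60°.
Cell spans 20° lon × 10° lat. Centre is SW corner plus half of each.
latitude 55.0° S, longitude 90.0° W.

55.0° S, 90.0° W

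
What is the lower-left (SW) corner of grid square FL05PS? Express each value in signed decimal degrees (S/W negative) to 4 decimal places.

25.7500, -78.7500

Field F=5, L=11: +5·20° lon, +11·10° lat → SW at lon -80°, lat 20°.
Square 0, 5: +0·2° lon, +5·1° lat → SW at lon -80°, lat 25°.
Subsquare p=15, s=18: +15·0.0833333° lon, +18·0.0416667° lat → SW at lon -78.75°, lat 25.75°.
latitude 25.7500, longitude -78.7500.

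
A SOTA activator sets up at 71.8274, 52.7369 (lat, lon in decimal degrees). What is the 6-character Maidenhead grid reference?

LQ61it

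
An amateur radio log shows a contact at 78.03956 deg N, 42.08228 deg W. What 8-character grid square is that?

GQ88xa09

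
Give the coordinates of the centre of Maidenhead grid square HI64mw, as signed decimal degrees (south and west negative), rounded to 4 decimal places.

-5.0625, -26.9583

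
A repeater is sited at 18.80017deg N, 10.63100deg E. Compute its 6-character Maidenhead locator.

Shift to the Maidenhead origin (180°W, 90°S): lon 190.6310, lat 108.8002.
Field: 190.6310/20 → 9 → J, 108.8002/10 → 10 → K; chars JK.
Square: 10.6310/2 → 5, 8.8002/1 → 8; chars 58.
Subsquare: 0.6310/0.0833333 → 7 → h, 0.8002/0.0416667 → 19 → t; chars ht.

JK58ht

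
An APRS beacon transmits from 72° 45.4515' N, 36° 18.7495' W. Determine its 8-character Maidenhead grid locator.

HQ12us21

Add 180° to longitude and 90° to latitude: 143.68751, 162.75752.
Field: lon ⌊143.68751/20⌋ = 7 → H; lat ⌊162.75752/10⌋ = 16 → Q.
Square: lon ⌊3.68751/2⌋ = 1; lat ⌊2.75752/1⌋ = 2.
Subsquare: lon ⌊1.68751/0.0833333⌋ = 20 → u; lat ⌊0.75752/0.0416667⌋ = 18 → s.
Extended square: lon ⌊0.02084/0.00833333⌋ = 2; lat ⌊0.00752/0.00416667⌋ = 1.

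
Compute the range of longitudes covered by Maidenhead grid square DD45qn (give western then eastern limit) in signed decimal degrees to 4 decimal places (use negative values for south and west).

Field D=3, D=3: +3·20° lon, +3·10° lat → SW at lon -120°, lat -60°.
Square 4, 5: +4·2° lon, +5·1° lat → SW at lon -112°, lat -55°.
Subsquare q=16, n=13: +16·0.0833333° lon, +13·0.0416667° lat → SW at lon -110.667°, lat -54.4583°.
Cell spans 0.0833333° lon × 0.0416667° lat.
west -110.6667, east -110.5833.

-110.6667, -110.5833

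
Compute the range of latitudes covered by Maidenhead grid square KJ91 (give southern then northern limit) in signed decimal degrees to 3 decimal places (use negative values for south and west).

1.000, 2.000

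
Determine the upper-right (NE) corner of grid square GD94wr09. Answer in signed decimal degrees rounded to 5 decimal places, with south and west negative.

Field G=6, D=3: +6·20° lon, +3·10° lat → SW at lon -60°, lat -60°.
Square 9, 4: +9·2° lon, +4·1° lat → SW at lon -42°, lat -56°.
Subsquare w=22, r=17: +22·0.0833333° lon, +17·0.0416667° lat → SW at lon -40.1667°, lat -55.2917°.
Extended square 0, 9: +0·0.00833333° lon, +9·0.00416667° lat → SW at lon -40.1667°, lat -55.2542°.
Cell spans 0.00833333° lon × 0.00416667° lat. NE corner is SW corner plus one full cell.
latitude -55.25000, longitude -40.15833.

-55.25000, -40.15833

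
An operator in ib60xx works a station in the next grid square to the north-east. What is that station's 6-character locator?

Longitude subsquare x = 23; +1 → 24, wraps to 0 = a, carry into square.
Longitude square 6; +1 → 7.
Latitude subsquare x = 23; +1 → 24, wraps to 0 = a, carry into square.
Latitude square 0; +1 → 1.

IB71aa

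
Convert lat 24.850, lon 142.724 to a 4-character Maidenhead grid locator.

QL14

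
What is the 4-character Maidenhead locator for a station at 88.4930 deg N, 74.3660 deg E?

Add 180° to longitude and 90° to latitude: 254.37, 178.49.
Field: 254.37/20 → 12 → M, 178.49/10 → 17 → R; chars MR.
Square: 14.37/2 → 7, 8.49/1 → 8; chars 78.

MR78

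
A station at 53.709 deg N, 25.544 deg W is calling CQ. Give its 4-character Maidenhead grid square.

HO73

Add 180° to longitude and 90° to latitude: 154.46, 143.71.
Field (20°×10°, letters A–R): 154.46/20 → 7 → H, 143.71/10 → 14 → O; chars HO.
Square (2°×1°, digits 0–9): 14.46/2 → 7, 3.71/1 → 3; chars 73.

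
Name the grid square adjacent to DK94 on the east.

EK04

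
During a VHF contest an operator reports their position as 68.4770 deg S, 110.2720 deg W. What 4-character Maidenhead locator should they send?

DC41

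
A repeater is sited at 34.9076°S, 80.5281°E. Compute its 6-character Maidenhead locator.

Shift to the Maidenhead origin (180°W, 90°S): lon 260.5281, lat 55.0924.
Field: lon ⌊260.5281/20⌋ = 13 → N; lat ⌊55.0924/10⌋ = 5 → F.
Square: lon ⌊0.5281/2⌋ = 0; lat ⌊5.0924/1⌋ = 5.
Subsquare: lon ⌊0.5281/0.0833333⌋ = 6 → g; lat ⌊0.0924/0.0416667⌋ = 2 → c.

NF05gc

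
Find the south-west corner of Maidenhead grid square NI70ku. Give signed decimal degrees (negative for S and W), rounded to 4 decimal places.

-9.1667, 94.8333

Field N=13, I=8: +13·20° lon, +8·10° lat → SW at lon 80°, lat -10°.
Square 7, 0: +7·2° lon, +0·1° lat → SW at lon 94°, lat -10°.
Subsquare k=10, u=20: +10·0.0833333° lon, +20·0.0416667° lat → SW at lon 94.8333°, lat -9.16667°.
latitude -9.1667, longitude 94.8333.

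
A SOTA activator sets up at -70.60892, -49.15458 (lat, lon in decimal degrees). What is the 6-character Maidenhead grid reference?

GB59kj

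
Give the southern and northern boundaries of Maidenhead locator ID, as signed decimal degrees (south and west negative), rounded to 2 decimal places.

Field I=8, D=3: +8·20° lon, +3·10° lat → SW at lon -20°, lat -60°.
Cell spans 20° lon × 10° lat.
south -60.00, north -50.00.

-60.00, -50.00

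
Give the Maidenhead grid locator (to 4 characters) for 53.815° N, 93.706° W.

EO33

Add 180° to longitude and 90° to latitude: 86.29, 143.81.
Field: lon ⌊86.29/20⌋ = 4 → E; lat ⌊143.81/10⌋ = 14 → O.
Square: lon ⌊6.29/2⌋ = 3; lat ⌊3.81/1⌋ = 3.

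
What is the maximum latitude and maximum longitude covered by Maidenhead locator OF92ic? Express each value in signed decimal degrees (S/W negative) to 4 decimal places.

Field O=14, F=5: +14·20° lon, +5·10° lat → SW at lon 100°, lat -40°.
Square 9, 2: +9·2° lon, +2·1° lat → SW at lon 118°, lat -38°.
Subsquare i=8, c=2: +8·0.0833333° lon, +2·0.0416667° lat → SW at lon 118.667°, lat -37.9167°.
Cell spans 0.0833333° lon × 0.0416667° lat. NE corner is SW corner plus one full cell.
latitude -37.8750, longitude 118.7500.

-37.8750, 118.7500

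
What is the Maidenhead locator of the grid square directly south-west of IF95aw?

Longitude subsquare a = 0; −1 → -1, wraps to 23 = x, carry into square.
Longitude square 9; −1 → 8.
Latitude subsquare w = 22; −1 → 21 = v.

IF85xv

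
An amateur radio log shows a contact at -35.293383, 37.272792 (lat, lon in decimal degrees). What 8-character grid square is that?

Shift to the Maidenhead origin (180°W, 90°S): lon 217.27279, lat 54.70662.
Field: 217.27279/20 → 10 → K, 54.70662/10 → 5 → F; chars KF.
Square: 17.27279/2 → 8, 4.70662/1 → 4; chars 84.
Subsquare: 1.27279/0.0833333 → 15 → p, 0.70662/0.0416667 → 16 → q; chars pq.
Extended square: 0.02279/0.00833333 → 2, 0.03995/0.00416667 → 9; chars 29.

KF84pq29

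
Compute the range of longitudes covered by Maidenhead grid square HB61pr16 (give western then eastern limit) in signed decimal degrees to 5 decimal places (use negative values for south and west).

-26.74167, -26.73333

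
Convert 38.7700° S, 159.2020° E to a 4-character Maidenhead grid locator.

QF91

Add 180° to longitude and 90° to latitude: 339.20, 51.23.
Field (20°×10°, letters A–R): 339.20/20 → 16 → Q, 51.23/10 → 5 → F; chars QF.
Square (2°×1°, digits 0–9): 19.20/2 → 9, 1.23/1 → 1; chars 91.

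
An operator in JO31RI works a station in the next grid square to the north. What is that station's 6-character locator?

JO31rj

Latitude subsquare i = 8; +1 → 9 = j.
The longitude characters are unchanged.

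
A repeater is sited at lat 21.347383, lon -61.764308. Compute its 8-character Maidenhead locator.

FL91ci83

Shift to the Maidenhead origin (180°W, 90°S): lon 118.23569, lat 111.34738.
Field (20°×10°, letters A–R): 118.23569/20 → 5 → F, 111.34738/10 → 11 → L; chars FL.
Square (2°×1°, digits 0–9): 18.23569/2 → 9, 1.34738/1 → 1; chars 91.
Subsquare (5′×2.5′, letters a–x): 0.23569/0.0833333 → 2 → c, 0.34738/0.0416667 → 8 → i; chars ci.
Extended square (30″×15″, digits 0–9): 0.06903/0.00833333 → 8, 0.01405/0.00416667 → 3; chars 83.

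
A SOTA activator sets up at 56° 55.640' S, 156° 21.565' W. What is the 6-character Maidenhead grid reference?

BD13tb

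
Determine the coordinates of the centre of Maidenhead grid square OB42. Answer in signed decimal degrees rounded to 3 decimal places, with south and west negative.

Field O=14, B=1: +14·20° lon, +1·10° lat → SW at lon 100°, lat -80°.
Square 4, 2: +4·2° lon, +2·1° lat → SW at lon 108°, lat -78°.
Cell spans 2° lon × 1° lat. Centre is SW corner plus half of each.
latitude -77.500, longitude 109.000.

-77.500, 109.000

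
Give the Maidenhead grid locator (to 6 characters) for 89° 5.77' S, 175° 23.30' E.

RA70qv

Shift to the Maidenhead origin (180°W, 90°S): lon 355.3883, lat 0.9038.
Field: lon ⌊355.3883/20⌋ = 17 → R; lat ⌊0.9038/10⌋ = 0 → A.
Square: lon ⌊15.3883/2⌋ = 7; lat ⌊0.9038/1⌋ = 0.
Subsquare: lon ⌊1.3883/0.0833333⌋ = 16 → q; lat ⌊0.9038/0.0416667⌋ = 21 → v.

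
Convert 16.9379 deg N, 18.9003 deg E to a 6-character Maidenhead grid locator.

JK96kw

Offset from 180°W / 90°S: lon 198.9003°, lat 106.9379°.
Field (20°×10°, letters A–R): lon ⌊198.9003/20⌋ = 9 → J; lat ⌊106.9379/10⌋ = 10 → K.
Square (2°×1°, digits 0–9): lon ⌊18.9003/2⌋ = 9; lat ⌊6.9379/1⌋ = 6.
Subsquare (5′×2.5′, letters a–x): lon ⌊0.9003/0.0833333⌋ = 10 → k; lat ⌊0.9379/0.0416667⌋ = 22 → w.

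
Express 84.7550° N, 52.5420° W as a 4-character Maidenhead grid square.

GR34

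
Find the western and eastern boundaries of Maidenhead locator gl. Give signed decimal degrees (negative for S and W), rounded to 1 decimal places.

Field G=6, L=11: +6·20° lon, +11·10° lat → SW at lon -60°, lat 20°.
Cell spans 20° lon × 10° lat.
west -60.0, east -40.0.

-60.0, -40.0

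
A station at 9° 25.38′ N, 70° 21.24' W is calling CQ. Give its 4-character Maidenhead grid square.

Add 180° to longitude and 90° to latitude: 109.65, 99.42.
Field (20°×10°, letters A–R): 109.65/20 → 5 → F, 99.42/10 → 9 → J; chars FJ.
Square (2°×1°, digits 0–9): 9.65/2 → 4, 9.42/1 → 9; chars 49.

FJ49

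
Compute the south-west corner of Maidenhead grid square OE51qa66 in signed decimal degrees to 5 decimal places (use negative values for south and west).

Field O=14, E=4: +14·20° lon, +4·10° lat → SW at lon 100°, lat -50°.
Square 5, 1: +5·2° lon, +1·1° lat → SW at lon 110°, lat -49°.
Subsquare q=16, a=0: +16·0.0833333° lon, +0·0.0416667° lat → SW at lon 111.333°, lat -49°.
Extended square 6, 6: +6·0.00833333° lon, +6·0.00416667° lat → SW at lon 111.383°, lat -48.975°.
latitude -48.97500, longitude 111.38333.

-48.97500, 111.38333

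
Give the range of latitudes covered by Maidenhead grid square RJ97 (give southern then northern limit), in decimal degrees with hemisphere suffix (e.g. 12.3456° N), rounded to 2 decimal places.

7.00° N, 8.00° N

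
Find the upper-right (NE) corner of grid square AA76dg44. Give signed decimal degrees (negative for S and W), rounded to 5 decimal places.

-83.72917, -165.70833

Field A=0, A=0: +0·20° lon, +0·10° lat → SW at lon -180°, lat -90°.
Square 7, 6: +7·2° lon, +6·1° lat → SW at lon -166°, lat -84°.
Subsquare d=3, g=6: +3·0.0833333° lon, +6·0.0416667° lat → SW at lon -165.75°, lat -83.75°.
Extended square 4, 4: +4·0.00833333° lon, +4·0.00416667° lat → SW at lon -165.717°, lat -83.7333°.
Cell spans 0.00833333° lon × 0.00416667° lat. NE corner is SW corner plus one full cell.
latitude -83.72917, longitude -165.70833.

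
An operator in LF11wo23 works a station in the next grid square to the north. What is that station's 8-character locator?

Latitude extended square 3; +1 → 4.
The longitude characters are unchanged.

LF11wo24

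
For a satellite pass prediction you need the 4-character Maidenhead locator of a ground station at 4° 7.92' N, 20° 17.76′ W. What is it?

HJ94

Add 180° to longitude and 90° to latitude: 159.70, 94.13.
Field: 159.70/20 → 7 → H, 94.13/10 → 9 → J; chars HJ.
Square: 19.70/2 → 9, 4.13/1 → 4; chars 94.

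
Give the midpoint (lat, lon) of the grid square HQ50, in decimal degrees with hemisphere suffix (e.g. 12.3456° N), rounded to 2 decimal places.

Field H=7, Q=16: +7·20° lon, +16·10° lat → SW at lon -40°, lat 70°.
Square 5, 0: +5·2° lon, +0·1° lat → SW at lon -30°, lat 70°.
Cell spans 2° lon × 1° lat. Centre is SW corner plus half of each.
latitude 70.50° N, longitude 29.00° W.

70.50° N, 29.00° W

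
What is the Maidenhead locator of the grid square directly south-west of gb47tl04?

Longitude extended square 0; −1 → -1, wraps to 9, carry into subsquare.
Longitude subsquare t = 19; −1 → 18 = s.
Latitude extended square 4; −1 → 3.

GB47sl93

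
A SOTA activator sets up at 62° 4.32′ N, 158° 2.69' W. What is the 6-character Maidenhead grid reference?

BP02xb

Add 180° to longitude and 90° to latitude: 21.9552, 152.0720.
Field: lon ⌊21.9552/20⌋ = 1 → B; lat ⌊152.0720/10⌋ = 15 → P.
Square: lon ⌊1.9552/2⌋ = 0; lat ⌊2.0720/1⌋ = 2.
Subsquare: lon ⌊1.9552/0.0833333⌋ = 23 → x; lat ⌊0.0720/0.0416667⌋ = 1 → b.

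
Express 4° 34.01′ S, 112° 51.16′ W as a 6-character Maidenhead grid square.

Shift to the Maidenhead origin (180°W, 90°S): lon 67.1473, lat 85.4332.
Field (20°×10°, letters A–R): 67.1473/20 → 3 → D, 85.4332/10 → 8 → I; chars DI.
Square (2°×1°, digits 0–9): 7.1473/2 → 3, 5.4332/1 → 5; chars 35.
Subsquare (5′×2.5′, letters a–x): 1.1473/0.0833333 → 13 → n, 0.4332/0.0416667 → 10 → k; chars nk.

DI35nk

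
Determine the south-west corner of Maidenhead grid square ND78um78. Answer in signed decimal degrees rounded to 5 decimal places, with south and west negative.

-51.46667, 95.72500

Field N=13, D=3: +13·20° lon, +3·10° lat → SW at lon 80°, lat -60°.
Square 7, 8: +7·2° lon, +8·1° lat → SW at lon 94°, lat -52°.
Subsquare u=20, m=12: +20·0.0833333° lon, +12·0.0416667° lat → SW at lon 95.6667°, lat -51.5°.
Extended square 7, 8: +7·0.00833333° lon, +8·0.00416667° lat → SW at lon 95.725°, lat -51.4667°.
latitude -51.46667, longitude 95.72500.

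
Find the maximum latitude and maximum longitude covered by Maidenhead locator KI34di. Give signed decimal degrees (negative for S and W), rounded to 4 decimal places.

-5.6250, 26.3333

Field K=10, I=8: +10·20° lon, +8·10° lat → SW at lon 20°, lat -10°.
Square 3, 4: +3·2° lon, +4·1° lat → SW at lon 26°, lat -6°.
Subsquare d=3, i=8: +3·0.0833333° lon, +8·0.0416667° lat → SW at lon 26.25°, lat -5.66667°.
Cell spans 0.0833333° lon × 0.0416667° lat. NE corner is SW corner plus one full cell.
latitude -5.6250, longitude 26.3333.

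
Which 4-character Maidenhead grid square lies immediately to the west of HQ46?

HQ36

Longitude square 4; −1 → 3.
The latitude characters are unchanged.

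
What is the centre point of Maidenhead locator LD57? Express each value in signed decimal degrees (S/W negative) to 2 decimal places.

Field L=11, D=3: +11·20° lon, +3·10° lat → SW at lon 40°, lat -60°.
Square 5, 7: +5·2° lon, +7·1° lat → SW at lon 50°, lat -53°.
Cell spans 2° lon × 1° lat. Centre is SW corner plus half of each.
latitude -52.50, longitude 51.00.

-52.50, 51.00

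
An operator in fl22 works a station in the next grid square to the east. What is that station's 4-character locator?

FL32

Longitude square 2; +1 → 3.
The latitude characters are unchanged.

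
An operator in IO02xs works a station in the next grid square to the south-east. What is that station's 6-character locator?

IO12ar

Longitude subsquare x = 23; +1 → 24, wraps to 0 = a, carry into square.
Longitude square 0; +1 → 1.
Latitude subsquare s = 18; −1 → 17 = r.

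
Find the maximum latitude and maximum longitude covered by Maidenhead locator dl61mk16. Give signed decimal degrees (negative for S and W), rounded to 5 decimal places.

21.44583, -106.98333

Field D=3, L=11: +3·20° lon, +11·10° lat → SW at lon -120°, lat 20°.
Square 6, 1: +6·2° lon, +1·1° lat → SW at lon -108°, lat 21°.
Subsquare m=12, k=10: +12·0.0833333° lon, +10·0.0416667° lat → SW at lon -107°, lat 21.4167°.
Extended square 1, 6: +1·0.00833333° lon, +6·0.00416667° lat → SW at lon -106.992°, lat 21.4417°.
Cell spans 0.00833333° lon × 0.00416667° lat. NE corner is SW corner plus one full cell.
latitude 21.44583, longitude -106.98333.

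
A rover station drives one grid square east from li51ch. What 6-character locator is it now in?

LI51dh

Longitude subsquare c = 2; +1 → 3 = d.
The latitude characters are unchanged.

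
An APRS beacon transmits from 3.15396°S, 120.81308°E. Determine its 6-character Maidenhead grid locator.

PI06ju

Offset from 180°W / 90°S: lon 300.8131°, lat 86.8460°.
Field: 300.8131/20 → 15 → P, 86.8460/10 → 8 → I; chars PI.
Square: 0.8131/2 → 0, 6.8460/1 → 6; chars 06.
Subsquare: 0.8131/0.0833333 → 9 → j, 0.8460/0.0416667 → 20 → u; chars ju.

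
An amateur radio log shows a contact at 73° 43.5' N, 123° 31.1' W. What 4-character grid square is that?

CQ83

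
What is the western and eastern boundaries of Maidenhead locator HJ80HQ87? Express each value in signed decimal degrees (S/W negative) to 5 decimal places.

-23.35000, -23.34167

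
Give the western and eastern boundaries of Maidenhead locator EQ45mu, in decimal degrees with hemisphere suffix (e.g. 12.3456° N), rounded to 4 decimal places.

91.0000° W, 90.9167° W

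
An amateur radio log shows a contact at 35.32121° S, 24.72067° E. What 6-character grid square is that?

KF24iq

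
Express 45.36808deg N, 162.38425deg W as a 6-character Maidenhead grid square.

AN85ti

Shift to the Maidenhead origin (180°W, 90°S): lon 17.6157, lat 135.3681.
Field: 17.6157/20 → 0 → A, 135.3681/10 → 13 → N; chars AN.
Square: 17.6157/2 → 8, 5.3681/1 → 5; chars 85.
Subsquare: 1.6157/0.0833333 → 19 → t, 0.3681/0.0416667 → 8 → i; chars ti.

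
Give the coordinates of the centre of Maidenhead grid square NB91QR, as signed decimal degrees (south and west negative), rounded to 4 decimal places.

-78.2708, 99.3750

Field N=13, B=1: +13·20° lon, +1·10° lat → SW at lon 80°, lat -80°.
Square 9, 1: +9·2° lon, +1·1° lat → SW at lon 98°, lat -79°.
Subsquare q=16, r=17: +16·0.0833333° lon, +17·0.0416667° lat → SW at lon 99.3333°, lat -78.2917°.
Cell spans 0.0833333° lon × 0.0416667° lat. Centre is SW corner plus half of each.
latitude -78.2708, longitude 99.3750.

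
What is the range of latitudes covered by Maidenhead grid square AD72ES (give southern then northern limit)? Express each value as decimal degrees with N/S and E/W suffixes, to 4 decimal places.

57.2500° S, 57.2083° S

Field A=0, D=3: +0·20° lon, +3·10° lat → SW at lon -180°, lat -60°.
Square 7, 2: +7·2° lon, +2·1° lat → SW at lon -166°, lat -58°.
Subsquare e=4, s=18: +4·0.0833333° lon, +18·0.0416667° lat → SW at lon -165.667°, lat -57.25°.
Cell spans 0.0833333° lon × 0.0416667° lat.
south 57.2500° S, north 57.2083° S.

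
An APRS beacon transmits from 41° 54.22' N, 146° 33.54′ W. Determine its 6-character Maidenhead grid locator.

Add 180° to longitude and 90° to latitude: 33.4410, 131.9037.
Field: lon ⌊33.4410/20⌋ = 1 → B; lat ⌊131.9037/10⌋ = 13 → N.
Square: lon ⌊13.4410/2⌋ = 6; lat ⌊1.9037/1⌋ = 1.
Subsquare: lon ⌊1.4410/0.0833333⌋ = 17 → r; lat ⌊0.9037/0.0416667⌋ = 21 → v.

BN61rv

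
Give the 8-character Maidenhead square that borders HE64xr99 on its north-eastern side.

HE74as00

Longitude extended square 9; +1 → 10, wraps to 0, carry into subsquare.
Longitude subsquare x = 23; +1 → 24, wraps to 0 = a, carry into square.
Longitude square 6; +1 → 7.
Latitude extended square 9; +1 → 10, wraps to 0, carry into subsquare.
Latitude subsquare r = 17; +1 → 18 = s.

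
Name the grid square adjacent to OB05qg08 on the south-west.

OB05pg97

Longitude extended square 0; −1 → -1, wraps to 9, carry into subsquare.
Longitude subsquare q = 16; −1 → 15 = p.
Latitude extended square 8; −1 → 7.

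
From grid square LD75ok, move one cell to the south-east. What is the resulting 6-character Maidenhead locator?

LD75pj

Longitude subsquare o = 14; +1 → 15 = p.
Latitude subsquare k = 10; −1 → 9 = j.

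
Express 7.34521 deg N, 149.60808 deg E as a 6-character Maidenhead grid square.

Add 180° to longitude and 90° to latitude: 329.6081, 97.3452.
Field: lon ⌊329.6081/20⌋ = 16 → Q; lat ⌊97.3452/10⌋ = 9 → J.
Square: lon ⌊9.6081/2⌋ = 4; lat ⌊7.3452/1⌋ = 7.
Subsquare: lon ⌊1.6081/0.0833333⌋ = 19 → t; lat ⌊0.3452/0.0416667⌋ = 8 → i.

QJ47ti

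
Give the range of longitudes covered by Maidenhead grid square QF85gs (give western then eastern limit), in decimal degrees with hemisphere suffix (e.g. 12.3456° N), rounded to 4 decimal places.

Field Q=16, F=5: +16·20° lon, +5·10° lat → SW at lon 140°, lat -40°.
Square 8, 5: +8·2° lon, +5·1° lat → SW at lon 156°, lat -35°.
Subsquare g=6, s=18: +6·0.0833333° lon, +18·0.0416667° lat → SW at lon 156.5°, lat -34.25°.
Cell spans 0.0833333° lon × 0.0416667° lat.
west 156.5000° E, east 156.5833° E.

156.5000° E, 156.5833° E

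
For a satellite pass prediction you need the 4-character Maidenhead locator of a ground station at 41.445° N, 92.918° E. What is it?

Offset from 180°W / 90°S: lon 272.92°, lat 131.44°.
Field (20°×10°, letters A–R): lon ⌊272.92/20⌋ = 13 → N; lat ⌊131.44/10⌋ = 13 → N.
Square (2°×1°, digits 0–9): lon ⌊12.92/2⌋ = 6; lat ⌊1.44/1⌋ = 1.

NN61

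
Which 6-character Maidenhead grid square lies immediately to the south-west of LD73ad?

Longitude subsquare a = 0; −1 → -1, wraps to 23 = x, carry into square.
Longitude square 7; −1 → 6.
Latitude subsquare d = 3; −1 → 2 = c.

LD63xc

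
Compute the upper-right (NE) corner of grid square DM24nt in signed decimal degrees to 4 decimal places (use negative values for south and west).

34.8333, -114.8333

Field D=3, M=12: +3·20° lon, +12·10° lat → SW at lon -120°, lat 30°.
Square 2, 4: +2·2° lon, +4·1° lat → SW at lon -116°, lat 34°.
Subsquare n=13, t=19: +13·0.0833333° lon, +19·0.0416667° lat → SW at lon -114.917°, lat 34.7917°.
Cell spans 0.0833333° lon × 0.0416667° lat. NE corner is SW corner plus one full cell.
latitude 34.8333, longitude -114.8333.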